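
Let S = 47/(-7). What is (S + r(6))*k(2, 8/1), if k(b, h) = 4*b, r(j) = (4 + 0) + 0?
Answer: -152/7 ≈ -21.714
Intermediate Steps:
r(j) = 4 (r(j) = 4 + 0 = 4)
S = -47/7 (S = 47*(-1/7) = -47/7 ≈ -6.7143)
(S + r(6))*k(2, 8/1) = (-47/7 + 4)*(4*2) = -19/7*8 = -152/7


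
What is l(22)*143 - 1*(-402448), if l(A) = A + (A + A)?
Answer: 411886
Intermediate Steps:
l(A) = 3*A (l(A) = A + 2*A = 3*A)
l(22)*143 - 1*(-402448) = (3*22)*143 - 1*(-402448) = 66*143 + 402448 = 9438 + 402448 = 411886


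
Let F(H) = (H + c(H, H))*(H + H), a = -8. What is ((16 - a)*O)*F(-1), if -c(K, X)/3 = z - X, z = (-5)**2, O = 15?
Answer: 56880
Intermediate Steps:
z = 25
c(K, X) = -75 + 3*X (c(K, X) = -3*(25 - X) = -75 + 3*X)
F(H) = 2*H*(-75 + 4*H) (F(H) = (H + (-75 + 3*H))*(H + H) = (-75 + 4*H)*(2*H) = 2*H*(-75 + 4*H))
((16 - a)*O)*F(-1) = ((16 - 1*(-8))*15)*(2*(-1)*(-75 + 4*(-1))) = ((16 + 8)*15)*(2*(-1)*(-75 - 4)) = (24*15)*(2*(-1)*(-79)) = 360*158 = 56880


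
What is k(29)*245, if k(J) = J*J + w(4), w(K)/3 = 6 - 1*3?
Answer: 208250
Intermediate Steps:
w(K) = 9 (w(K) = 3*(6 - 1*3) = 3*(6 - 3) = 3*3 = 9)
k(J) = 9 + J**2 (k(J) = J*J + 9 = J**2 + 9 = 9 + J**2)
k(29)*245 = (9 + 29**2)*245 = (9 + 841)*245 = 850*245 = 208250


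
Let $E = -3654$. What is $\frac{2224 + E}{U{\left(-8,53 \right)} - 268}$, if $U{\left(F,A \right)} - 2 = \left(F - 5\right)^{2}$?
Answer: $\frac{1430}{97} \approx 14.742$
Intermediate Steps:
$U{\left(F,A \right)} = 2 + \left(-5 + F\right)^{2}$ ($U{\left(F,A \right)} = 2 + \left(F - 5\right)^{2} = 2 + \left(-5 + F\right)^{2}$)
$\frac{2224 + E}{U{\left(-8,53 \right)} - 268} = \frac{2224 - 3654}{\left(2 + \left(-5 - 8\right)^{2}\right) - 268} = - \frac{1430}{\left(2 + \left(-13\right)^{2}\right) - 268} = - \frac{1430}{\left(2 + 169\right) - 268} = - \frac{1430}{171 - 268} = - \frac{1430}{-97} = \left(-1430\right) \left(- \frac{1}{97}\right) = \frac{1430}{97}$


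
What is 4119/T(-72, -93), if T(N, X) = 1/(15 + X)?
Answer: -321282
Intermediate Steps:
4119/T(-72, -93) = 4119/(1/(15 - 93)) = 4119/(1/(-78)) = 4119/(-1/78) = 4119*(-78) = -321282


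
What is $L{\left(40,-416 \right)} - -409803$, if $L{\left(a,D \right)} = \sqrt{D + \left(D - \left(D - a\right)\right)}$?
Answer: $409803 + 2 i \sqrt{94} \approx 4.098 \cdot 10^{5} + 19.391 i$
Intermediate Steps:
$L{\left(a,D \right)} = \sqrt{D + a}$
$L{\left(40,-416 \right)} - -409803 = \sqrt{-416 + 40} - -409803 = \sqrt{-376} + 409803 = 2 i \sqrt{94} + 409803 = 409803 + 2 i \sqrt{94}$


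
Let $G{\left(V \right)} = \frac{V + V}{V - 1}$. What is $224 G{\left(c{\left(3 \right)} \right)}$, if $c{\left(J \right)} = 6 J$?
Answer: $\frac{8064}{17} \approx 474.35$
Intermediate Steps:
$G{\left(V \right)} = \frac{2 V}{-1 + V}$
$224 G{\left(c{\left(3 \right)} \right)} = 224 \frac{2 \cdot 6 \cdot 3}{-1 + 6 \cdot 3} = 224 \cdot 2 \cdot 18 \frac{1}{-1 + 18} = 224 \cdot 2 \cdot 18 \cdot \frac{1}{17} = 224 \cdot \frac{36}{17} = \frac{8064}{17}$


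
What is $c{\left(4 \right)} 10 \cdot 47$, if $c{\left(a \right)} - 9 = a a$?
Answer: $11750$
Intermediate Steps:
$c{\left(a \right)} = 9 + a^{2}$ ($c{\left(a \right)} = 9 + a a = 9 + a^{2}$)
$c{\left(4 \right)} 10 \cdot 47 = \left(9 + 4^{2}\right) 10 \cdot 47 = \left(9 + 16\right) 10 \cdot 47 = 25 \cdot 10 \cdot 47 = 250 \cdot 47 = 11750$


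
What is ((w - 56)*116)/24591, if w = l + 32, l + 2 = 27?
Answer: 116/24591 ≈ 0.0047172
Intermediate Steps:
l = 25 (l = -2 + 27 = 25)
w = 57 (w = 25 + 32 = 57)
((w - 56)*116)/24591 = ((57 - 56)*116)/24591 = (1*116)*(1/24591) = 116*(1/24591) = 116/24591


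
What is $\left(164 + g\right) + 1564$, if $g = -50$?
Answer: $1678$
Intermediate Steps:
$\left(164 + g\right) + 1564 = \left(164 - 50\right) + 1564 = 114 + 1564 = 1678$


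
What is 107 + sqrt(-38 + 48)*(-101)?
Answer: 107 - 101*sqrt(10) ≈ -212.39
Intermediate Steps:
107 + sqrt(-38 + 48)*(-101) = 107 + sqrt(10)*(-101) = 107 - 101*sqrt(10)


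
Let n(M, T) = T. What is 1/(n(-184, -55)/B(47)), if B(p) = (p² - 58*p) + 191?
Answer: 326/55 ≈ 5.9273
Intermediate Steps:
B(p) = 191 + p² - 58*p
1/(n(-184, -55)/B(47)) = 1/(-55/(191 + 47² - 58*47)) = 1/(-55/(191 + 2209 - 2726)) = 1/(-55/(-326)) = 1/(-55*(-1/326)) = 1/(55/326) = 326/55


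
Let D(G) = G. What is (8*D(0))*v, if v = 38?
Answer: 0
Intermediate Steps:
(8*D(0))*v = (8*0)*38 = 0*38 = 0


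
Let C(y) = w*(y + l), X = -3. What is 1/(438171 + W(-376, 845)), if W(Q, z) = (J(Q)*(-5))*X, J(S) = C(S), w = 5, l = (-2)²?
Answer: 1/410271 ≈ 2.4374e-6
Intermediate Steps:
l = 4
C(y) = 20 + 5*y (C(y) = 5*(y + 4) = 5*(4 + y) = 20 + 5*y)
J(S) = 20 + 5*S
W(Q, z) = 300 + 75*Q (W(Q, z) = ((20 + 5*Q)*(-5))*(-3) = (-100 - 25*Q)*(-3) = 300 + 75*Q)
1/(438171 + W(-376, 845)) = 1/(438171 + (300 + 75*(-376))) = 1/(438171 + (300 - 28200)) = 1/(438171 - 27900) = 1/410271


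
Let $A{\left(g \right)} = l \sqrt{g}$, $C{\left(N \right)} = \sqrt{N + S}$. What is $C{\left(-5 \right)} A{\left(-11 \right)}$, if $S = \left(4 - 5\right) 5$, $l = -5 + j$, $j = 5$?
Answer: $0$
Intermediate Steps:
$l = 0$ ($l = -5 + 5 = 0$)
$S = -5$ ($S = \left(-1\right) 5 = -5$)
$C{\left(N \right)} = \sqrt{-5 + N}$ ($C{\left(N \right)} = \sqrt{N - 5} = \sqrt{-5 + N}$)
$A{\left(g \right)} = 0$ ($A{\left(g \right)} = 0 \sqrt{g} = 0$)
$C{\left(-5 \right)} A{\left(-11 \right)} = \sqrt{-5 - 5} \cdot 0 = \sqrt{-10} \cdot 0 = i \sqrt{10} \cdot 0 = 0$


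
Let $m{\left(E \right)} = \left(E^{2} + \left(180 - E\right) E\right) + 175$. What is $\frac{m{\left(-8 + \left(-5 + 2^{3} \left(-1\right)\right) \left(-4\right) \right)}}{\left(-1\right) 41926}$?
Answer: $- \frac{8095}{41926} \approx -0.19308$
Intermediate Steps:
$m{\left(E \right)} = 175 + E^{2} + E \left(180 - E\right)$ ($m{\left(E \right)} = \left(E^{2} + E \left(180 - E\right)\right) + 175 = 175 + E^{2} + E \left(180 - E\right)$)
$\frac{m{\left(-8 + \left(-5 + 2^{3} \left(-1\right)\right) \left(-4\right) \right)}}{\left(-1\right) 41926} = \frac{175 + 180 \left(-8 + \left(-5 + 2^{3} \left(-1\right)\right) \left(-4\right)\right)}{\left(-1\right) 41926} = \frac{175 + 180 \left(-8 + \left(-5 + 8 \left(-1\right)\right) \left(-4\right)\right)}{-41926} = \left(175 + 180 \left(-8 + \left(-5 - 8\right) \left(-4\right)\right)\right) \left(- \frac{1}{41926}\right) = \left(175 + 180 \left(-8 - -52\right)\right) \left(- \frac{1}{41926}\right) = \left(175 + 180 \left(-8 + 52\right)\right) \left(- \frac{1}{41926}\right) = \left(175 + 180 \cdot 44\right) \left(- \frac{1}{41926}\right) = \left(175 + 7920\right) \left(- \frac{1}{41926}\right) = 8095 \left(- \frac{1}{41926}\right) = - \frac{8095}{41926}$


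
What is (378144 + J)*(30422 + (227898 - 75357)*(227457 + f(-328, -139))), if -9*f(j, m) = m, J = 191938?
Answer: 19781220915074740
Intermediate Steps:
f(j, m) = -m/9
(378144 + J)*(30422 + (227898 - 75357)*(227457 + f(-328, -139))) = (378144 + 191938)*(30422 + (227898 - 75357)*(227457 - 1/9*(-139))) = 570082*(30422 + 152541*(227457 + 139/9)) = 570082*(30422 + 152541*(2047252/9)) = 570082*(30422 + 34698874148) = 570082*34698904570 = 19781220915074740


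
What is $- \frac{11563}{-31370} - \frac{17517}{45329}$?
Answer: $- \frac{25369063}{1421970730} \approx -0.017841$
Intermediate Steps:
$- \frac{11563}{-31370} - \frac{17517}{45329} = \left(-11563\right) \left(- \frac{1}{31370}\right) - \frac{17517}{45329} = \frac{11563}{31370} - \frac{17517}{45329} = - \frac{25369063}{1421970730}$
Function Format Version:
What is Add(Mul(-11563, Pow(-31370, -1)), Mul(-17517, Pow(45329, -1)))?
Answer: Rational(-25369063, 1421970730) ≈ -0.017841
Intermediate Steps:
Add(Mul(-11563, Pow(-31370, -1)), Mul(-17517, Pow(45329, -1))) = Add(Mul(-11563, Rational(-1, 31370)), Mul(-17517, Rational(1, 45329))) = Add(Rational(11563, 31370), Rational(-17517, 45329)) = Rational(-25369063, 1421970730)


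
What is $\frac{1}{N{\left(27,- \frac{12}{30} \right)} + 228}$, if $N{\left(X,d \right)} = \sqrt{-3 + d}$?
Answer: $\frac{1140}{259937} - \frac{i \sqrt{85}}{259937} \approx 0.0043857 - 3.5468 \cdot 10^{-5} i$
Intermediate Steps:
$\frac{1}{N{\left(27,- \frac{12}{30} \right)} + 228} = \frac{1}{\sqrt{-3 - \frac{12}{30}} + 228} = \frac{1}{\sqrt{-3 - \frac{2}{5}} + 228} = \frac{1}{\sqrt{- \frac{17}{5}} + 228} = \frac{1}{\frac{i \sqrt{85}}{5} + 228} = \frac{1}{228 + \frac{i \sqrt{85}}{5}}$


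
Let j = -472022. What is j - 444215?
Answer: -916237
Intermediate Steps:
j - 444215 = -472022 - 444215 = -916237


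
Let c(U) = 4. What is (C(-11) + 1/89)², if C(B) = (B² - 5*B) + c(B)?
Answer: 256672441/7921 ≈ 32404.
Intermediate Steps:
C(B) = 4 + B² - 5*B (C(B) = (B² - 5*B) + 4 = 4 + B² - 5*B)
(C(-11) + 1/89)² = ((4 + (-11)² - 5*(-11)) + 1/89)² = ((4 + 121 + 55) + 1/89)² = (180 + 1/89)² = (16021/89)² = 256672441/7921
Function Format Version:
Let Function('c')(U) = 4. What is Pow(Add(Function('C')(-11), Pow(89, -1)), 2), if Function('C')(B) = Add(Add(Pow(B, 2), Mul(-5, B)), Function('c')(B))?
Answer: Rational(256672441, 7921) ≈ 32404.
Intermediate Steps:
Function('C')(B) = Add(4, Pow(B, 2), Mul(-5, B)) (Function('C')(B) = Add(Add(Pow(B, 2), Mul(-5, B)), 4) = Add(4, Pow(B, 2), Mul(-5, B)))
Pow(Add(Function('C')(-11), Pow(89, -1)), 2) = Pow(Add(Add(4, Pow(-11, 2), Mul(-5, -11)), Pow(89, -1)), 2) = Pow(Add(Add(4, 121, 55), Rational(1, 89)), 2) = Pow(Add(180, Rational(1, 89)), 2) = Pow(Rational(16021, 89), 2) = Rational(256672441, 7921)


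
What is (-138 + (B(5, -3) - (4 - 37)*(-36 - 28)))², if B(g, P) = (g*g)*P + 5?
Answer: 5382400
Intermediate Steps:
B(g, P) = 5 + P*g² (B(g, P) = g²*P + 5 = P*g² + 5 = 5 + P*g²)
(-138 + (B(5, -3) - (4 - 37)*(-36 - 28)))² = (-138 + ((5 - 3*5²) - (4 - 37)*(-36 - 28)))² = (-138 + ((5 - 3*25) - (-33)*(-64)))² = (-138 + ((5 - 75) - 1*2112))² = (-138 + (-70 - 2112))² = (-138 - 2182)² = (-2320)² = 5382400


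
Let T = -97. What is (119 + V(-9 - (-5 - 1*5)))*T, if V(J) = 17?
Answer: -13192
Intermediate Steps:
(119 + V(-9 - (-5 - 1*5)))*T = (119 + 17)*(-97) = 136*(-97) = -13192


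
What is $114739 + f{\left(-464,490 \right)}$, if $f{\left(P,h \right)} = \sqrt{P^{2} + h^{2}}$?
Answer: $114739 + 2 \sqrt{113849} \approx 1.1541 \cdot 10^{5}$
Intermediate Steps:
$114739 + f{\left(-464,490 \right)} = 114739 + \sqrt{\left(-464\right)^{2} + 490^{2}} = 114739 + \sqrt{215296 + 240100} = 114739 + \sqrt{455396} = 114739 + 2 \sqrt{113849}$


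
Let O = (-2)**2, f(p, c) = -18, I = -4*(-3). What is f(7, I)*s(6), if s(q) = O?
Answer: -72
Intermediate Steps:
I = 12
O = 4
s(q) = 4
f(7, I)*s(6) = -18*4 = -72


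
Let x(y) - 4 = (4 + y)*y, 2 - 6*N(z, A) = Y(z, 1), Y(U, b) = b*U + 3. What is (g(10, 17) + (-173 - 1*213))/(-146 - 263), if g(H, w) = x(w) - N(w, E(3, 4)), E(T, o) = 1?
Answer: 22/409 ≈ 0.053790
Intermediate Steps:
Y(U, b) = 3 + U*b (Y(U, b) = U*b + 3 = 3 + U*b)
N(z, A) = -⅙ - z/6 (N(z, A) = ⅓ - (3 + z*1)/6 = ⅓ - (3 + z)/6 = ⅓ + (-½ - z/6) = -⅙ - z/6)
x(y) = 4 + y*(4 + y) (x(y) = 4 + (4 + y)*y = 4 + y*(4 + y))
g(H, w) = 25/6 + w² + 25*w/6 (g(H, w) = (4 + w² + 4*w) - (-⅙ - w/6) = (4 + w² + 4*w) + (⅙ + w/6) = 25/6 + w² + 25*w/6)
(g(10, 17) + (-173 - 1*213))/(-146 - 263) = ((25/6 + 17² + (25/6)*17) + (-173 - 1*213))/(-146 - 263) = ((25/6 + 289 + 425/6) + (-173 - 213))/(-409) = (364 - 386)*(-1/409) = -22*(-1/409) = 22/409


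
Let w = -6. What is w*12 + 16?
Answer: -56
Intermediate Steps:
w*12 + 16 = -6*12 + 16 = -72 + 16 = -56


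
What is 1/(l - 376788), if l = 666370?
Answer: 1/289582 ≈ 3.4533e-6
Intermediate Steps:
1/(l - 376788) = 1/(666370 - 376788) = 1/289582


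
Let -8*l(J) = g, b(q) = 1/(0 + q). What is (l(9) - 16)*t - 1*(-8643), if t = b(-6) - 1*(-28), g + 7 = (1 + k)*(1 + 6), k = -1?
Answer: 394657/48 ≈ 8222.0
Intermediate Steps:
b(q) = 1/q
g = -7 (g = -7 + (1 - 1)*(1 + 6) = -7 + 0*7 = -7 + 0 = -7)
l(J) = 7/8 (l(J) = -1/8*(-7) = 7/8)
t = 167/6 (t = 1/(-6) - 1*(-28) = -1/6 + 28 = 167/6 ≈ 27.833)
(l(9) - 16)*t - 1*(-8643) = (7/8 - 16)*(167/6) - 1*(-8643) = -121/8*167/6 + 8643 = -20207/48 + 8643 = 394657/48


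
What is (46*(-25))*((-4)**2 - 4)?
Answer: -13800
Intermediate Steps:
(46*(-25))*((-4)**2 - 4) = -1150*(16 - 4) = -1150*12 = -13800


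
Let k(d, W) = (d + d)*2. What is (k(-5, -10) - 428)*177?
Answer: -79296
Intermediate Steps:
k(d, W) = 4*d (k(d, W) = (2*d)*2 = 4*d)
(k(-5, -10) - 428)*177 = (4*(-5) - 428)*177 = (-20 - 428)*177 = -448*177 = -79296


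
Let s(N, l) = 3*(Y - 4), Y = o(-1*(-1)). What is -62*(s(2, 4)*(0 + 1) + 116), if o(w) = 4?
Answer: -7192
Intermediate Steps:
Y = 4
s(N, l) = 0 (s(N, l) = 3*(4 - 4) = 3*0 = 0)
-62*(s(2, 4)*(0 + 1) + 116) = -62*(0*(0 + 1) + 116) = -62*(0*1 + 116) = -62*(0 + 116) = -62*116 = -7192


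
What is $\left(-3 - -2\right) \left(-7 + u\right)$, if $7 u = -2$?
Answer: $\frac{51}{7} \approx 7.2857$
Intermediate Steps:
$u = - \frac{2}{7}$ ($u = \frac{1}{7} \left(-2\right) = - \frac{2}{7} \approx -0.28571$)
$\left(-3 - -2\right) \left(-7 + u\right) = \left(-3 - -2\right) \left(-7 - \frac{2}{7}\right) = \left(-3 + 2\right) \left(- \frac{51}{7}\right) = \left(-1\right) \left(- \frac{51}{7}\right) = \frac{51}{7}$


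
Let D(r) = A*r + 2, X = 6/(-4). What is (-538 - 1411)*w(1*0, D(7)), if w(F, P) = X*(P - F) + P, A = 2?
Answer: 15592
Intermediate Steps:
X = -3/2 (X = 6*(-¼) = -3/2 ≈ -1.5000)
D(r) = 2 + 2*r (D(r) = 2*r + 2 = 2 + 2*r)
w(F, P) = -P/2 + 3*F/2 (w(F, P) = -3*(P - F)/2 + P = (-3*P/2 + 3*F/2) + P = -P/2 + 3*F/2)
(-538 - 1411)*w(1*0, D(7)) = (-538 - 1411)*(-(2 + 2*7)/2 + 3*(1*0)/2) = -1949*(-(2 + 14)/2 + (3/2)*0) = -1949*(-½*16 + 0) = -1949*(-8 + 0) = -1949*(-8) = 15592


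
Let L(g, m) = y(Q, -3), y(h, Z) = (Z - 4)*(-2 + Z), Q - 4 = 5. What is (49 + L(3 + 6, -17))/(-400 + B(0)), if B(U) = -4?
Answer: -21/101 ≈ -0.20792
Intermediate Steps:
Q = 9 (Q = 4 + 5 = 9)
y(h, Z) = (-4 + Z)*(-2 + Z)
L(g, m) = 35 (L(g, m) = 8 + (-3)² - 6*(-3) = 8 + 9 + 18 = 35)
(49 + L(3 + 6, -17))/(-400 + B(0)) = (49 + 35)/(-400 - 4) = 84/(-404) = 84*(-1/404) = -21/101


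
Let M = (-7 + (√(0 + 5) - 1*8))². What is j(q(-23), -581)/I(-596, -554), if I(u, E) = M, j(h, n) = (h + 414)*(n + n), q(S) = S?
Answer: -5224933/2420 - 681513*√5/2420 ≈ -2788.8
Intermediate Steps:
j(h, n) = 2*n*(414 + h) (j(h, n) = (414 + h)*(2*n) = 2*n*(414 + h))
M = (-15 + √5)² (M = (-7 + (√5 - 8))² = (-7 + (-8 + √5))² = (-15 + √5)² ≈ 162.92)
I(u, E) = (15 - √5)²
j(q(-23), -581)/I(-596, -554) = (2*(-581)*(414 - 23))/((15 - √5)²) = (2*(-581)*391)/(15 - √5)² = -454342/(15 - √5)²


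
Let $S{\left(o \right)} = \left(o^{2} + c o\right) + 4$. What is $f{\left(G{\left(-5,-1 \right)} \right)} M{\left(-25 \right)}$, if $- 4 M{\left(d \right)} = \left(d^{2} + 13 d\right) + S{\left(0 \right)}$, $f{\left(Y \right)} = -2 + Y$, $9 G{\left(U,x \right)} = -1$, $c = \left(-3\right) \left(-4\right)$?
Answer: $\frac{1444}{9} \approx 160.44$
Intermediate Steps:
$c = 12$
$G{\left(U,x \right)} = - \frac{1}{9}$ ($G{\left(U,x \right)} = \frac{1}{9} \left(-1\right) = - \frac{1}{9}$)
$S{\left(o \right)} = 4 + o^{2} + 12 o$ ($S{\left(o \right)} = \left(o^{2} + 12 o\right) + 4 = 4 + o^{2} + 12 o$)
$M{\left(d \right)} = -1 - \frac{13 d}{4} - \frac{d^{2}}{4}$ ($M{\left(d \right)} = - \frac{\left(d^{2} + 13 d\right) + \left(4 + 0^{2} + 12 \cdot 0\right)}{4} = - \frac{\left(d^{2} + 13 d\right) + \left(4 + 0 + 0\right)}{4} = - \frac{\left(d^{2} + 13 d\right) + 4}{4} = - \frac{4 + d^{2} + 13 d}{4} = -1 - \frac{13 d}{4} - \frac{d^{2}}{4}$)
$f{\left(G{\left(-5,-1 \right)} \right)} M{\left(-25 \right)} = \left(-2 - \frac{1}{9}\right) \left(-1 - - \frac{325}{4} - \frac{\left(-25\right)^{2}}{4}\right) = - \frac{19 \left(-1 + \frac{325}{4} - \frac{625}{4}\right)}{9} = \left(- \frac{19}{9}\right) \left(-76\right) = \frac{1444}{9}$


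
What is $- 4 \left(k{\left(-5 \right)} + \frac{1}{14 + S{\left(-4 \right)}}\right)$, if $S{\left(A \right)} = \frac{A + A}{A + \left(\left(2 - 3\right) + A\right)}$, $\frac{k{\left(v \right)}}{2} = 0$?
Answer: $- \frac{18}{67} \approx -0.26866$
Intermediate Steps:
$k{\left(v \right)} = 0$ ($k{\left(v \right)} = 2 \cdot 0 = 0$)
$S{\left(A \right)} = \frac{2 A}{-1 + 2 A}$ ($S{\left(A \right)} = \frac{2 A}{A + \left(-1 + A\right)} = \frac{2 A}{-1 + 2 A}$)
$- 4 \left(k{\left(-5 \right)} + \frac{1}{14 + S{\left(-4 \right)}}\right) = - 4 \left(0 + \frac{1}{14 + 2 \left(-4\right) \frac{1}{-1 + 2 \left(-4\right)}}\right) = - 4 \left(0 + \frac{1}{14 + 2 \left(-4\right) \frac{1}{-1 - 8}}\right) = - 4 \left(0 + \frac{1}{14 + 2 \left(-4\right) \frac{1}{-9}}\right) = - 4 \left(0 + \frac{1}{14 + 2 \left(-4\right) \left(- \frac{1}{9}\right)}\right) = - 4 \left(0 + \frac{1}{14 + \frac{8}{9}}\right) = - 4 \left(0 + \frac{1}{\frac{134}{9}}\right) = - 4 \left(0 + \frac{9}{134}\right) = \left(-4\right) \frac{9}{134} = - \frac{18}{67}$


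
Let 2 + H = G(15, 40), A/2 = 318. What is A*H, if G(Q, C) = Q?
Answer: 8268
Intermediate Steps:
A = 636 (A = 2*318 = 636)
H = 13 (H = -2 + 15 = 13)
A*H = 636*13 = 8268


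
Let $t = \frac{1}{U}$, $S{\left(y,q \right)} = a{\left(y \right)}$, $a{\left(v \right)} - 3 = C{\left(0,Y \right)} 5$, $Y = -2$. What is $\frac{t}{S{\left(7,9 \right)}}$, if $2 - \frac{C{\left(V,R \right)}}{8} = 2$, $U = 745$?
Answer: $\frac{1}{2235} \approx 0.00044743$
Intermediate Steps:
$C{\left(V,R \right)} = 0$ ($C{\left(V,R \right)} = 16 - 16 = 0$)
$a{\left(v \right)} = 3$ ($a{\left(v \right)} = 3 + 0 \cdot 5 = 3 + 0 = 3$)
$S{\left(y,q \right)} = 3$
$t = \frac{1}{745} \approx 0.0013423$
$\frac{t}{S{\left(7,9 \right)}} = \frac{1}{745 \cdot 3} = \frac{1}{745} \cdot \frac{1}{3} = \frac{1}{2235}$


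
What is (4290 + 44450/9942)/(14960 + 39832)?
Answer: 21347815/272371032 ≈ 0.078378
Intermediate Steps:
(4290 + 44450/9942)/(14960 + 39832) = (4290 + 44450*(1/9942))/54792 = (4290 + 22225/4971)*(1/54792) = (21347815/4971)*(1/54792) = 21347815/272371032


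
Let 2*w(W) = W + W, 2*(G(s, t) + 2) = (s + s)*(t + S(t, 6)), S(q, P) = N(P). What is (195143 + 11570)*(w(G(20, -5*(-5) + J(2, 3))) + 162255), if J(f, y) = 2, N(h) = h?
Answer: 33676234969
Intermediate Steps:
S(q, P) = P
G(s, t) = -2 + s*(6 + t) (G(s, t) = -2 + ((s + s)*(t + 6))/2 = -2 + ((2*s)*(6 + t))/2 = -2 + (2*s*(6 + t))/2 = -2 + s*(6 + t))
w(W) = W (w(W) = (W + W)/2 = (2*W)/2 = W)
(195143 + 11570)*(w(G(20, -5*(-5) + J(2, 3))) + 162255) = (195143 + 11570)*((-2 + 6*20 + 20*(-5*(-5) + 2)) + 162255) = 206713*((-2 + 120 + 20*(25 + 2)) + 162255) = 206713*((-2 + 120 + 20*27) + 162255) = 206713*((-2 + 120 + 540) + 162255) = 206713*(658 + 162255) = 206713*162913 = 33676234969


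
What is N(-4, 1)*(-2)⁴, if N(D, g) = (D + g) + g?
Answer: -32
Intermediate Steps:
N(D, g) = D + 2*g
N(-4, 1)*(-2)⁴ = (-4 + 2*1)*(-2)⁴ = (-4 + 2)*16 = -2*16 = -32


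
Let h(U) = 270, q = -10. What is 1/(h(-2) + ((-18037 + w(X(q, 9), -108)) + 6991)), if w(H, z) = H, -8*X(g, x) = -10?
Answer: -4/43099 ≈ -9.2810e-5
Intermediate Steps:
X(g, x) = 5/4 (X(g, x) = -⅛*(-10) = 5/4)
1/(h(-2) + ((-18037 + w(X(q, 9), -108)) + 6991)) = 1/(270 + ((-18037 + 5/4) + 6991)) = 1/(270 + (-72143/4 + 6991)) = 1/(270 - 44179/4) = 1/(-43099/4) = -4/43099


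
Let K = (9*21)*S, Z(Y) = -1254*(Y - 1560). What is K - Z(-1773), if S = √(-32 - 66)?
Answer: -4179582 + 1323*I*√2 ≈ -4.1796e+6 + 1871.0*I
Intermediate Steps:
S = 7*I*√2 (S = √(-98) = 7*I*√2 ≈ 9.8995*I)
Z(Y) = 1956240 - 1254*Y (Z(Y) = -1254*(-1560 + Y) = 1956240 - 1254*Y)
K = 1323*I*√2 (K = (9*21)*(7*I*√2) = 189*(7*I*√2) = 1323*I*√2 ≈ 1871.0*I)
K - Z(-1773) = 1323*I*√2 - (1956240 - 1254*(-1773)) = 1323*I*√2 - (1956240 + 2223342) = 1323*I*√2 - 1*4179582 = 1323*I*√2 - 4179582 = -4179582 + 1323*I*√2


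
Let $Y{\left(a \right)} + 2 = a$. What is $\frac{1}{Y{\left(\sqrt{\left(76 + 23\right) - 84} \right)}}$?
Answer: $\frac{2}{11} + \frac{\sqrt{15}}{11} \approx 0.53391$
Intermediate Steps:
$Y{\left(a \right)} = -2 + a$
$\frac{1}{Y{\left(\sqrt{\left(76 + 23\right) - 84} \right)}} = \frac{1}{-2 + \sqrt{\left(76 + 23\right) - 84}} = \frac{1}{-2 + \sqrt{99 - 84}} = \frac{1}{-2 + \sqrt{15}}$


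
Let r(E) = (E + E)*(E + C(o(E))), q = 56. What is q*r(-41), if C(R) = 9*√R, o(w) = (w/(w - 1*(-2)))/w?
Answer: 188272 - 13776*I*√39/13 ≈ 1.8827e+5 - 6617.8*I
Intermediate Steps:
o(w) = 1/(2 + w) (o(w) = (w/(w + 2))/w = (w/(2 + w))/w = 1/(2 + w))
r(E) = 2*E*(E + 9*√(1/(2 + E))) (r(E) = (E + E)*(E + 9*√(1/(2 + E))) = (2*E)*(E + 9*√(1/(2 + E))) = 2*E*(E + 9*√(1/(2 + E))))
q*r(-41) = 56*(2*(-41)*(-41 + 9*√(1/(2 - 41)))) = 56*(2*(-41)*(-41 + 9*√(1/(-39)))) = 56*(2*(-41)*(-41 + 9*√(-1/39))) = 56*(2*(-41)*(-41 + 9*(I*√39/39))) = 56*(2*(-41)*(-41 + 3*I*√39/13)) = 56*(3362 - 246*I*√39/13) = 188272 - 13776*I*√39/13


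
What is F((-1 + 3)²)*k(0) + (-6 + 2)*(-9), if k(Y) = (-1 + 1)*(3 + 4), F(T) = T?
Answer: 36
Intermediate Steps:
k(Y) = 0 (k(Y) = 0*7 = 0)
F((-1 + 3)²)*k(0) + (-6 + 2)*(-9) = (-1 + 3)²*0 + (-6 + 2)*(-9) = 2²*0 - 4*(-9) = 4*0 + 36 = 0 + 36 = 36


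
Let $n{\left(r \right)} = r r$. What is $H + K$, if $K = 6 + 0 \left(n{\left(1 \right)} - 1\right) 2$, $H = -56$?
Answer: $-50$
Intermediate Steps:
$n{\left(r \right)} = r^{2}$
$K = 6$ ($K = 6 + 0 \left(1^{2} - 1\right) 2 = 6 + 0 \left(1 - 1\right) 2 = 6 + 0 \cdot 0 \cdot 2 = 6 + 0 \cdot 0 = 6 + 0 = 6$)
$H + K = -56 + 6 = -50$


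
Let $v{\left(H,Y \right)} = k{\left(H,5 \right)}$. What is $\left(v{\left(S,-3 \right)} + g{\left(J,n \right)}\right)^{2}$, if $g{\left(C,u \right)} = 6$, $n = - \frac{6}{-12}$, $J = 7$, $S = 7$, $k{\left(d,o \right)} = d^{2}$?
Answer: $3025$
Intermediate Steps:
$v{\left(H,Y \right)} = H^{2}$
$n = \frac{1}{2}$ ($n = \left(-6\right) \left(- \frac{1}{12}\right) = \frac{1}{2} \approx 0.5$)
$\left(v{\left(S,-3 \right)} + g{\left(J,n \right)}\right)^{2} = \left(7^{2} + 6\right)^{2} = \left(49 + 6\right)^{2} = 55^{2} = 3025$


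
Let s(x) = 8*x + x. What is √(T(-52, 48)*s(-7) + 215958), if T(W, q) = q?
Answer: √212934 ≈ 461.45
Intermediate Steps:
s(x) = 9*x
√(T(-52, 48)*s(-7) + 215958) = √(48*(9*(-7)) + 215958) = √(48*(-63) + 215958) = √(-3024 + 215958) = √212934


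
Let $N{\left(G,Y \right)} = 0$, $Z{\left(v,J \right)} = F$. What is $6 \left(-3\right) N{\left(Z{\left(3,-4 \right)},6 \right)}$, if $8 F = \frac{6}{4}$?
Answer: $0$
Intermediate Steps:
$F = \frac{3}{16}$ ($F = \frac{6 \cdot \frac{1}{4}}{8} = \frac{1}{8} \cdot \frac{3}{2} = \frac{3}{16} \approx 0.1875$)
$Z{\left(v,J \right)} = \frac{3}{16}$
$6 \left(-3\right) N{\left(Z{\left(3,-4 \right)},6 \right)} = 6 \left(-3\right) 0 = \left(-18\right) 0 = 0$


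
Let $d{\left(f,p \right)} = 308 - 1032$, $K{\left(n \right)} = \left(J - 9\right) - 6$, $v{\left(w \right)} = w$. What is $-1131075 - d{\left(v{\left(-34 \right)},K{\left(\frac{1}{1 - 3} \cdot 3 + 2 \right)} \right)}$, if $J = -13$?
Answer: $-1130351$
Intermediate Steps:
$K{\left(n \right)} = -28$ ($K{\left(n \right)} = \left(-13 - 9\right) - 6 = -22 - 6 = -28$)
$d{\left(f,p \right)} = -724$ ($d{\left(f,p \right)} = 308 - 1032 = -724$)
$-1131075 - d{\left(v{\left(-34 \right)},K{\left(\frac{1}{1 - 3} \cdot 3 + 2 \right)} \right)} = -1131075 - -724 = -1131075 + 724 = -1130351$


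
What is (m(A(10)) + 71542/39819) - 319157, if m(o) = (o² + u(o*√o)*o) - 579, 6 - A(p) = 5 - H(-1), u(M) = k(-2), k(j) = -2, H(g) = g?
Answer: -12731496242/39819 ≈ -3.1973e+5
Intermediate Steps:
u(M) = -2
A(p) = 0 (A(p) = 6 - (5 - 1*(-1)) = 6 - (5 + 1) = 6 - 1*6 = 6 - 6 = 0)
m(o) = -579 + o² - 2*o (m(o) = (o² - 2*o) - 579 = -579 + o² - 2*o)
(m(A(10)) + 71542/39819) - 319157 = ((-579 + 0² - 2*0) + 71542/39819) - 319157 = ((-579 + 0 + 0) + 71542*(1/39819)) - 319157 = (-579 + 71542/39819) - 319157 = -22983659/39819 - 319157 = -12731496242/39819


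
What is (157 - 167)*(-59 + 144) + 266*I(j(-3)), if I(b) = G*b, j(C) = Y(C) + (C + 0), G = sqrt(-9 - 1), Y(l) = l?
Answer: -850 - 1596*I*sqrt(10) ≈ -850.0 - 5047.0*I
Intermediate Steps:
G = I*sqrt(10) (G = sqrt(-10) = I*sqrt(10) ≈ 3.1623*I)
j(C) = 2*C (j(C) = C + (C + 0) = C + C = 2*C)
I(b) = I*b*sqrt(10) (I(b) = (I*sqrt(10))*b = I*b*sqrt(10))
(157 - 167)*(-59 + 144) + 266*I(j(-3)) = (157 - 167)*(-59 + 144) + 266*(I*(2*(-3))*sqrt(10)) = -10*85 + 266*(I*(-6)*sqrt(10)) = -850 + 266*(-6*I*sqrt(10)) = -850 - 1596*I*sqrt(10)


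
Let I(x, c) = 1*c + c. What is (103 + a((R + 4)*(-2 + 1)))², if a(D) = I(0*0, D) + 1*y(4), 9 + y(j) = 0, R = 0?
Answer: 7396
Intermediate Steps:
I(x, c) = 2*c (I(x, c) = c + c = 2*c)
y(j) = -9 (y(j) = -9 + 0 = -9)
a(D) = -9 + 2*D (a(D) = 2*D + 1*(-9) = 2*D - 9 = -9 + 2*D)
(103 + a((R + 4)*(-2 + 1)))² = (103 + (-9 + 2*((0 + 4)*(-2 + 1))))² = (103 + (-9 + 2*(4*(-1))))² = (103 + (-9 + 2*(-4)))² = (103 + (-9 - 8))² = (103 - 17)² = 86² = 7396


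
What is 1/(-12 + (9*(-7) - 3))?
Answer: -1/78 ≈ -0.012821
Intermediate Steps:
1/(-12 + (9*(-7) - 3)) = 1/(-12 + (-63 - 3)) = 1/(-12 - 66) = 1/(-78) = -1/78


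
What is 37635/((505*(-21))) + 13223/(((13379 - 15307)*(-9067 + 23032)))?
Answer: -196976587/55497480 ≈ -3.5493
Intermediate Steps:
37635/((505*(-21))) + 13223/(((13379 - 15307)*(-9067 + 23032))) = 37635/(-10605) + 13223/((-1928*13965)) = 37635*(-1/10605) + 13223/(-26924520) = -2509/707 + 13223*(-1/26924520) = -2509/707 - 1889/3846360 = -196976587/55497480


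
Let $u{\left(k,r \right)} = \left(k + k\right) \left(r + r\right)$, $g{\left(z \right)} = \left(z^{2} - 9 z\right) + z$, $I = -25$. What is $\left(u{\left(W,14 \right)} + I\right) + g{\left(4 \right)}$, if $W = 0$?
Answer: $-41$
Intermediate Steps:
$g{\left(z \right)} = z^{2} - 8 z$
$u{\left(k,r \right)} = 4 k r$ ($u{\left(k,r \right)} = 2 k 2 r = 4 k r$)
$\left(u{\left(W,14 \right)} + I\right) + g{\left(4 \right)} = \left(4 \cdot 0 \cdot 14 - 25\right) + 4 \left(-8 + 4\right) = \left(0 - 25\right) + 4 \left(-4\right) = -25 - 16 = -41$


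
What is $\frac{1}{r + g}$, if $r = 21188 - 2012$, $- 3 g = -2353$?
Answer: $\frac{3}{59881} \approx 5.0099 \cdot 10^{-5}$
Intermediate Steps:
$g = \frac{2353}{3}$ ($g = \left(- \frac{1}{3}\right) \left(-2353\right) = \frac{2353}{3} \approx 784.33$)
$r = 19176$ ($r = 21188 - 2012 = 19176$)
$\frac{1}{r + g} = \frac{1}{19176 + \frac{2353}{3}} = \frac{1}{\frac{59881}{3}} = \frac{3}{59881}$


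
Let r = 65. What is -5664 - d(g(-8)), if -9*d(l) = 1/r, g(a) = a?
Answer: -3313439/585 ≈ -5664.0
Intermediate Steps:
d(l) = -1/585 (d(l) = -1/9/65 = -1/9*1/65 = -1/585)
-5664 - d(g(-8)) = -5664 - 1*(-1/585) = -5664 + 1/585 = -3313439/585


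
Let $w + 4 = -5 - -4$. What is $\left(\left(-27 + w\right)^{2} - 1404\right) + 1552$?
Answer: $1172$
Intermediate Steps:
$w = -5$ ($w = -4 - 1 = -5$)
$\left(\left(-27 + w\right)^{2} - 1404\right) + 1552 = \left(\left(-27 - 5\right)^{2} - 1404\right) + 1552 = \left(\left(-32\right)^{2} - 1404\right) + 1552 = \left(1024 - 1404\right) + 1552 = -380 + 1552 = 1172$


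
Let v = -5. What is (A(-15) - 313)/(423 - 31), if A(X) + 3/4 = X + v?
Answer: -1335/1568 ≈ -0.85140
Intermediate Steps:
A(X) = -23/4 + X (A(X) = -3/4 + (X - 5) = -3/4 + (-5 + X) = -23/4 + X)
(A(-15) - 313)/(423 - 31) = ((-23/4 - 15) - 313)/(423 - 31) = (-83/4 - 313)/392 = -1335/4*1/392 = -1335/1568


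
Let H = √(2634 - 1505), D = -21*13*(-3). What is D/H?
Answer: 819*√1129/1129 ≈ 24.375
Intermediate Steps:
D = 819 (D = -273*(-3) = 819)
H = √1129 ≈ 33.601
D/H = 819/(√1129) = 819*(√1129/1129) = 819*√1129/1129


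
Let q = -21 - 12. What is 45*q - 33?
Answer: -1518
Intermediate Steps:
q = -33
45*q - 33 = 45*(-33) - 33 = -1485 - 33 = -1518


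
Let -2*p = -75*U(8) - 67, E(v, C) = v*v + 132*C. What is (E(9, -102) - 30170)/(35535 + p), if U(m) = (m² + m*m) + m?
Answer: -87106/81337 ≈ -1.0709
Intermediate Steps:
E(v, C) = v² + 132*C
U(m) = m + 2*m² (U(m) = (m² + m²) + m = 2*m² + m = m + 2*m²)
p = 10267/2 (p = -(-600*(1 + 2*8) - 67)/2 = -(-600*(1 + 16) - 67)/2 = -(-600*17 - 67)/2 = -(-75*136 - 67)/2 = -(-10200 - 67)/2 = -½*(-10267) = 10267/2 ≈ 5133.5)
(E(9, -102) - 30170)/(35535 + p) = ((9² + 132*(-102)) - 30170)/(35535 + 10267/2) = ((81 - 13464) - 30170)/(81337/2) = (-13383 - 30170)*(2/81337) = -43553*2/81337 = -87106/81337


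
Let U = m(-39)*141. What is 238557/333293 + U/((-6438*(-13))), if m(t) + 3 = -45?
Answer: 2951677089/4649104057 ≈ 0.63489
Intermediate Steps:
m(t) = -48 (m(t) = -3 - 45 = -48)
U = -6768 (U = -48*141 = -6768)
238557/333293 + U/((-6438*(-13))) = 238557/333293 - 6768/((-6438*(-13))) = 238557*(1/333293) - 6768/83694 = 238557/333293 - 6768*1/83694 = 238557/333293 - 1128/13949 = 2951677089/4649104057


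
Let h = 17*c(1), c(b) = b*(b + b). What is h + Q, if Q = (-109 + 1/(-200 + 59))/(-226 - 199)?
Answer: 410564/11985 ≈ 34.256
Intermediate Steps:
c(b) = 2*b² (c(b) = b*(2*b) = 2*b²)
h = 34 (h = 17*(2*1²) = 17*(2*1) = 17*2 = 34)
Q = 3074/11985 (Q = (-109 + 1/(-141))/(-425) = (-109 - 1/141)*(-1/425) = -15370/141*(-1/425) = 3074/11985 ≈ 0.25649)
h + Q = 34 + 3074/11985 = 410564/11985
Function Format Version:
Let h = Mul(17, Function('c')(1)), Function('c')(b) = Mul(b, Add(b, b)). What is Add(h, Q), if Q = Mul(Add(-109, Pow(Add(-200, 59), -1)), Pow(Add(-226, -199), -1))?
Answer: Rational(410564, 11985) ≈ 34.256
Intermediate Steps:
Function('c')(b) = Mul(2, Pow(b, 2)) (Function('c')(b) = Mul(b, Mul(2, b)) = Mul(2, Pow(b, 2)))
h = 34 (h = Mul(17, Mul(2, Pow(1, 2))) = Mul(17, Mul(2, 1)) = Mul(17, 2) = 34)
Q = Rational(3074, 11985) (Q = Mul(Add(-109, Pow(-141, -1)), Pow(-425, -1)) = Mul(Add(-109, Rational(-1, 141)), Rational(-1, 425)) = Mul(Rational(-15370, 141), Rational(-1, 425)) = Rational(3074, 11985) ≈ 0.25649)
Add(h, Q) = Add(34, Rational(3074, 11985)) = Rational(410564, 11985)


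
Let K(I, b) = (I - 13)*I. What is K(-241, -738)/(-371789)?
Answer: -61214/371789 ≈ -0.16465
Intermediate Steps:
K(I, b) = I*(-13 + I) (K(I, b) = (-13 + I)*I = I*(-13 + I))
K(-241, -738)/(-371789) = -241*(-13 - 241)/(-371789) = -241*(-254)*(-1/371789) = 61214*(-1/371789) = -61214/371789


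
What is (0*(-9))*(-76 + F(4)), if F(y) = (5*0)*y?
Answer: 0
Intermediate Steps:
F(y) = 0 (F(y) = 0*y = 0)
(0*(-9))*(-76 + F(4)) = (0*(-9))*(-76 + 0) = 0*(-76) = 0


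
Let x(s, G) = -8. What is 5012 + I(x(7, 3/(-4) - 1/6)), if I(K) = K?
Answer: 5004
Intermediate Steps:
5012 + I(x(7, 3/(-4) - 1/6)) = 5012 - 8 = 5004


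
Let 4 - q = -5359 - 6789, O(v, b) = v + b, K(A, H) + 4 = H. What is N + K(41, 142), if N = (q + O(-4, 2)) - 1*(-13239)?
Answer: 25527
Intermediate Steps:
K(A, H) = -4 + H
O(v, b) = b + v
q = 12152 (q = 4 - (-5359 - 6789) = 4 - 1*(-12148) = 4 + 12148 = 12152)
N = 25389 (N = (12152 + (2 - 4)) - 1*(-13239) = (12152 - 2) + 13239 = 12150 + 13239 = 25389)
N + K(41, 142) = 25389 + (-4 + 142) = 25389 + 138 = 25527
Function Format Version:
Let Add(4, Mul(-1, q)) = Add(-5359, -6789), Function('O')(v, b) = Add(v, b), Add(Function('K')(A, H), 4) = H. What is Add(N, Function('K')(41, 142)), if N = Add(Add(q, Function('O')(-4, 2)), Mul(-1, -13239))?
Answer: 25527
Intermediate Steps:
Function('K')(A, H) = Add(-4, H)
Function('O')(v, b) = Add(b, v)
q = 12152 (q = Add(4, Mul(-1, Add(-5359, -6789))) = Add(4, Mul(-1, -12148)) = Add(4, 12148) = 12152)
N = 25389 (N = Add(Add(12152, Add(2, -4)), Mul(-1, -13239)) = Add(Add(12152, -2), 13239) = Add(12150, 13239) = 25389)
Add(N, Function('K')(41, 142)) = Add(25389, Add(-4, 142)) = Add(25389, 138) = 25527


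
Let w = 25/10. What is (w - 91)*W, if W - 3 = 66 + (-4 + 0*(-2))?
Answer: -11505/2 ≈ -5752.5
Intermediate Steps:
W = 65 (W = 3 + (66 + (-4 + 0*(-2))) = 3 + (66 + (-4 + 0)) = 3 + (66 - 4) = 3 + 62 = 65)
w = 5/2 (w = 25*(1/10) = 5/2 ≈ 2.5000)
(w - 91)*W = (5/2 - 91)*65 = -177/2*65 = -11505/2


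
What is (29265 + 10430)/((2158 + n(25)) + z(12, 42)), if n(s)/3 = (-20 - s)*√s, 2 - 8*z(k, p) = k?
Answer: 158780/5927 ≈ 26.789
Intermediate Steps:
z(k, p) = ¼ - k/8
n(s) = 3*√s*(-20 - s) (n(s) = 3*((-20 - s)*√s) = 3*(√s*(-20 - s)) = 3*√s*(-20 - s))
(29265 + 10430)/((2158 + n(25)) + z(12, 42)) = (29265 + 10430)/((2158 + 3*√25*(-20 - 1*25)) + (¼ - ⅛*12)) = 39695/((2158 + 3*5*(-20 - 25)) + (¼ - 3/2)) = 39695/((2158 + 3*5*(-45)) - 5/4) = 39695/((2158 - 675) - 5/4) = 39695/(1483 - 5/4) = 39695/(5927/4) = 39695*(4/5927) = 158780/5927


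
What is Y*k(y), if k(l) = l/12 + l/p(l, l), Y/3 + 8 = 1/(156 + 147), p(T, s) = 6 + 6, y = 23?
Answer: -55729/606 ≈ -91.962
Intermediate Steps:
p(T, s) = 12
Y = -2423/101 (Y = -24 + 3/(156 + 147) = -24 + 3/303 = -24 + 3*(1/303) = -24 + 1/101 = -2423/101 ≈ -23.990)
k(l) = l/6 (k(l) = l/12 + l/12 = l/6)
Y*k(y) = -2423*23/606 = -2423/101*23/6 = -55729/606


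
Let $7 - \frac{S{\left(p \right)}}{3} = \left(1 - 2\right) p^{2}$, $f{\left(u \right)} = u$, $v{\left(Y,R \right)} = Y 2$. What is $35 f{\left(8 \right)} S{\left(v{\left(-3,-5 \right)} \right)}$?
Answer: $36120$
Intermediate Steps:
$v{\left(Y,R \right)} = 2 Y$
$S{\left(p \right)} = 21 + 3 p^{2}$ ($S{\left(p \right)} = 21 - 3 \left(1 - 2\right) p^{2} = 21 - 3 \left(- p^{2}\right) = 21 + 3 p^{2}$)
$35 f{\left(8 \right)} S{\left(v{\left(-3,-5 \right)} \right)} = 35 \cdot 8 \left(21 + 3 \left(2 \left(-3\right)\right)^{2}\right) = 280 \left(21 + 3 \left(-6\right)^{2}\right) = 280 \left(21 + 3 \cdot 36\right) = 280 \left(21 + 108\right) = 280 \cdot 129 = 36120$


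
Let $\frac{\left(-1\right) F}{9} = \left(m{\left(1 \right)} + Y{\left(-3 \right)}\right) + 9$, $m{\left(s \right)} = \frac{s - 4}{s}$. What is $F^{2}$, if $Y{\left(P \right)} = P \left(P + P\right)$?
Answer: $46656$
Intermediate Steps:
$Y{\left(P \right)} = 2 P^{2}$ ($Y{\left(P \right)} = P 2 P = 2 P^{2}$)
$m{\left(s \right)} = \frac{-4 + s}{s}$
$F = -216$ ($F = - 9 \left(\left(\frac{-4 + 1}{1} + 2 \left(-3\right)^{2}\right) + 9\right) = - 9 \left(\left(1 \left(-3\right) + 2 \cdot 9\right) + 9\right) = - 9 \left(\left(-3 + 18\right) + 9\right) = - 9 \left(15 + 9\right) = \left(-9\right) 24 = -216$)
$F^{2} = \left(-216\right)^{2} = 46656$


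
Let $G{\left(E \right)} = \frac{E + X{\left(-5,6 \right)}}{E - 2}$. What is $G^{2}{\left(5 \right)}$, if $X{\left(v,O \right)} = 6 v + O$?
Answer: $\frac{361}{9} \approx 40.111$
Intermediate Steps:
$X{\left(v,O \right)} = O + 6 v$
$G{\left(E \right)} = \frac{-24 + E}{-2 + E}$ ($G{\left(E \right)} = \frac{E + \left(6 + 6 \left(-5\right)\right)}{E - 2} = \frac{E + \left(6 - 30\right)}{-2 + E} = \frac{E - 24}{-2 + E} = \frac{-24 + E}{-2 + E}$)
$G^{2}{\left(5 \right)} = \left(\frac{-24 + 5}{-2 + 5}\right)^{2} = \left(\frac{1}{3} \left(-19\right)\right)^{2} = \left(- \frac{19}{3}\right)^{2} = \frac{361}{9}$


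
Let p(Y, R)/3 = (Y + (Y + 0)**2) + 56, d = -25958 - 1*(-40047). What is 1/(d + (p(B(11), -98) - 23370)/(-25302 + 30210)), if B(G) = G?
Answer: 818/11521001 ≈ 7.1001e-5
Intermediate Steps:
d = 14089 (d = -25958 + 40047 = 14089)
p(Y, R) = 168 + 3*Y + 3*Y**2 (p(Y, R) = 3*((Y + (Y + 0)**2) + 56) = 3*((Y + Y**2) + 56) = 3*(56 + Y + Y**2) = 168 + 3*Y + 3*Y**2)
1/(d + (p(B(11), -98) - 23370)/(-25302 + 30210)) = 1/(14089 + ((168 + 3*11 + 3*11**2) - 23370)/(-25302 + 30210)) = 1/(14089 + ((168 + 33 + 3*121) - 23370)/4908) = 1/(14089 + ((168 + 33 + 363) - 23370)*(1/4908)) = 1/(14089 + (564 - 23370)*(1/4908)) = 1/(14089 - 22806*1/4908) = 1/(14089 - 3801/818) = 1/(11521001/818) = 818/11521001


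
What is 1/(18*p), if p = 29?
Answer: 1/522 ≈ 0.0019157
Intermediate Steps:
1/(18*p) = 1/(18*29) = 1/522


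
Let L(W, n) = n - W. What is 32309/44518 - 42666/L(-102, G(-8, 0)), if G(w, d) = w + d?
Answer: -948183971/2092346 ≈ -453.17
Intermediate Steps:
G(w, d) = d + w
32309/44518 - 42666/L(-102, G(-8, 0)) = 32309/44518 - 42666/((0 - 8) - 1*(-102)) = 32309*(1/44518) - 42666/(-8 + 102) = 32309/44518 - 42666/94 = 32309/44518 - 42666*1/94 = 32309/44518 - 21333/47 = -948183971/2092346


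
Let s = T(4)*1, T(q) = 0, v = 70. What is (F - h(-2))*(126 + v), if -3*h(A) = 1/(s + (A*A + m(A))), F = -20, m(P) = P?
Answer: -11662/3 ≈ -3887.3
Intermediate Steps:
s = 0 (s = 0*1 = 0)
h(A) = -1/(3*(A + A**2)) (h(A) = -1/(3*(0 + (A*A + A))) = -1/(3*(0 + (A**2 + A))) = -1/(3*(0 + (A + A**2))) = -1/(3*(A + A**2)))
(F - h(-2))*(126 + v) = (-20 - (-1)/(3*(-2)*(1 - 2)))*(126 + 70) = (-20 - (-1)*(-1)/(3*2*(-1)))*196 = (-20 - (-1)*(-1)*(-1)/(3*2))*196 = (-20 - 1*(-1/6))*196 = (-20 + 1/6)*196 = -119/6*196 = -11662/3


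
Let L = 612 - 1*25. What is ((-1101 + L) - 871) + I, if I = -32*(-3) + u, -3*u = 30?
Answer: -1299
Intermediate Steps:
L = 587 (L = 612 - 25 = 587)
u = -10 (u = -⅓*30 = -10)
I = 86 (I = -32*(-3) - 10 = 96 - 10 = 86)
((-1101 + L) - 871) + I = ((-1101 + 587) - 871) + 86 = (-514 - 871) + 86 = -1385 + 86 = -1299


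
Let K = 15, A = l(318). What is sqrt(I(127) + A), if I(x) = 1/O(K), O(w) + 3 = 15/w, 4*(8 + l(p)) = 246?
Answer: sqrt(53) ≈ 7.2801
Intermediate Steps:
l(p) = 107/2 (l(p) = -8 + (1/4)*246 = -8 + 123/2 = 107/2)
A = 107/2 ≈ 53.500
O(w) = -3 + 15/w
I(x) = -1/2 (I(x) = 1/(-3 + 15/15) = 1/(-3 + 15*(1/15)) = 1/(-3 + 1) = 1/(-2) = -1/2)
sqrt(I(127) + A) = sqrt(-1/2 + 107/2) = sqrt(53)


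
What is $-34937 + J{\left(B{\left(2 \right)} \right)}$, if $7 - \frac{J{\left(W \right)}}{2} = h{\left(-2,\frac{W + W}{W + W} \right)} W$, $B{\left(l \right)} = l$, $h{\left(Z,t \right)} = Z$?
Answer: $-34915$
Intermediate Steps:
$J{\left(W \right)} = 14 + 4 W$ ($J{\left(W \right)} = 14 - 2 \left(- 2 W\right) = 14 + 4 W$)
$-34937 + J{\left(B{\left(2 \right)} \right)} = -34937 + \left(14 + 4 \cdot 2\right) = -34937 + \left(14 + 8\right) = -34937 + 22 = -34915$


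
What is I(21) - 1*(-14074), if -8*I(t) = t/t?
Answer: 112591/8 ≈ 14074.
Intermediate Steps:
I(t) = -1/8 (I(t) = -t/(8*t) = -1/8*1 = -1/8)
I(21) - 1*(-14074) = -1/8 - 1*(-14074) = -1/8 + 14074 = 112591/8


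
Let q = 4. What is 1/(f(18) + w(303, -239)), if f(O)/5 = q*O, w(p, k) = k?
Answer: 1/121 ≈ 0.0082645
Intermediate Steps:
f(O) = 20*O (f(O) = 5*(4*O) = 20*O)
1/(f(18) + w(303, -239)) = 1/(20*18 - 239) = 1/(360 - 239) = 1/121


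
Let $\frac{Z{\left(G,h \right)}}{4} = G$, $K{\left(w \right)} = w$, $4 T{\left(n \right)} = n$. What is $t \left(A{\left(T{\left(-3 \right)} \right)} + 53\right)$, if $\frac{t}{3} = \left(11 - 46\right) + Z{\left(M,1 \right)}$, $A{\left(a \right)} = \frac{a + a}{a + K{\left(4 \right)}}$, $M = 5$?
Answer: $- \frac{30735}{13} \approx -2364.2$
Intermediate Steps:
$T{\left(n \right)} = \frac{n}{4}$
$Z{\left(G,h \right)} = 4 G$
$A{\left(a \right)} = \frac{2 a}{4 + a}$ ($A{\left(a \right)} = \frac{a + a}{a + 4} = \frac{2 a}{4 + a}$)
$t = -45$ ($t = 3 \left(\left(11 - 46\right) + 4 \cdot 5\right) = 3 \left(-35 + 20\right) = 3 \left(-15\right) = -45$)
$t \left(A{\left(T{\left(-3 \right)} \right)} + 53\right) = - 45 \left(\frac{2 \cdot \frac{1}{4} \left(-3\right)}{4 + \frac{1}{4} \left(-3\right)} + 53\right) = - 45 \left(2 \left(- \frac{3}{4}\right) \frac{1}{4 - \frac{3}{4}} + 53\right) = - 45 \left(2 \left(- \frac{3}{4}\right) \frac{1}{\frac{13}{4}} + 53\right) = - 45 \left(2 \left(- \frac{3}{4}\right) \frac{4}{13} + 53\right) = - 45 \left(- \frac{6}{13} + 53\right) = \left(-45\right) \frac{683}{13} = - \frac{30735}{13}$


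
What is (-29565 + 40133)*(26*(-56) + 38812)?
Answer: 394778208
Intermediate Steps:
(-29565 + 40133)*(26*(-56) + 38812) = 10568*(-1456 + 38812) = 10568*37356 = 394778208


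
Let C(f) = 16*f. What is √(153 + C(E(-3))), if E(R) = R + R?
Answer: √57 ≈ 7.5498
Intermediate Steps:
E(R) = 2*R
√(153 + C(E(-3))) = √(153 + 16*(2*(-3))) = √(153 + 16*(-6)) = √(153 - 96) = √57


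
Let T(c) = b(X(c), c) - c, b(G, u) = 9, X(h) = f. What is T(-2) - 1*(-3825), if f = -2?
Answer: 3836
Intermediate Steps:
X(h) = -2
T(c) = 9 - c
T(-2) - 1*(-3825) = (9 - 1*(-2)) - 1*(-3825) = (9 + 2) + 3825 = 11 + 3825 = 3836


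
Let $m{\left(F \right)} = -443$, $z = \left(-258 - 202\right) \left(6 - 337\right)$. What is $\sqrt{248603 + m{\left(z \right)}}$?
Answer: $4 \sqrt{15510} \approx 498.16$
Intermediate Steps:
$z = 152260$ ($z = \left(-460\right) \left(-331\right) = 152260$)
$\sqrt{248603 + m{\left(z \right)}} = \sqrt{248603 - 443} = \sqrt{248160} = 4 \sqrt{15510}$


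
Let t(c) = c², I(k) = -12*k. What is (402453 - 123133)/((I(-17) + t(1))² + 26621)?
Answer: 139660/34323 ≈ 4.0690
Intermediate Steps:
(402453 - 123133)/((I(-17) + t(1))² + 26621) = (402453 - 123133)/((-12*(-17) + 1²)² + 26621) = 279320/((204 + 1)² + 26621) = 279320/(205² + 26621) = 279320/(42025 + 26621) = 279320/68646 = 279320*(1/68646) = 139660/34323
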